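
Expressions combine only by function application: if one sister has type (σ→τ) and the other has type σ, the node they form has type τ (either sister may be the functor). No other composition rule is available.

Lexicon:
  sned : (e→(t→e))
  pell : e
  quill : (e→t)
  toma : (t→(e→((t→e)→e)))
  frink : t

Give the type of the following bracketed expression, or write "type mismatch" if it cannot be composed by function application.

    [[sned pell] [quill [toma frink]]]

type mismatch

[sned pell]: sned is (e→(t→e)), pell is e; result (t→e).
[toma frink]: toma is (t→(e→((t→e)→e))), frink is t; result (e→((t→e)→e)).
[quill [toma frink]]: (e→t) with (e→((t→e)→e)) — neither is a function whose domain matches the other; composition fails here.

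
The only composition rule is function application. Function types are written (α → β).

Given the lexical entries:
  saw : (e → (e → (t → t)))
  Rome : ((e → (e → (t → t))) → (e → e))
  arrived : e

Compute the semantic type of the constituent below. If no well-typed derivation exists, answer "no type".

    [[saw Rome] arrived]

e

[saw Rome]: functor Rome : ((e → (e → (t → t))) → (e → e)), argument saw : (e → (e → (t → t))); result (e → e).
[[saw Rome] arrived]: functor [saw Rome] : (e → e), argument arrived : e; result e.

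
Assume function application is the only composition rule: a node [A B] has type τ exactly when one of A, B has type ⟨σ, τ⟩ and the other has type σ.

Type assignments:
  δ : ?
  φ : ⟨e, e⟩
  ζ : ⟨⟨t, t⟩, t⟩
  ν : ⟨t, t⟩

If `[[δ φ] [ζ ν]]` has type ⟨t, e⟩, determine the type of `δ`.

⟨⟨e, e⟩, ⟨t, ⟨t, e⟩⟩⟩

At [[δ φ] [ζ ν]] (required: ⟨t, e⟩): [ζ ν] is t, which is not a function with range ⟨t, e⟩; hence [δ φ] is the functor — type ⟨t, ⟨t, e⟩⟩.
At [δ φ] (required: ⟨t, ⟨t, e⟩⟩): φ is ⟨e, e⟩, which is not a function with range ⟨t, ⟨t, e⟩⟩; hence δ is the functor — type ⟨⟨e, e⟩, ⟨t, ⟨t, e⟩⟩⟩.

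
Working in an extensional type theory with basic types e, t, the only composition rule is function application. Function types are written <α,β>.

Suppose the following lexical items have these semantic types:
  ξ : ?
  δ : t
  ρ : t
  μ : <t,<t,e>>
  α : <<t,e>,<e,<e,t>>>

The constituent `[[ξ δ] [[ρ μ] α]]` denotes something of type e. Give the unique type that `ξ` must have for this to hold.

<t,<<e,<e,t>>,e>>

At [[ξ δ] [[ρ μ] α]] (required: e): [[ρ μ] α] is <e,<e,t>>, which is not a function with range e; hence [ξ δ] is the functor — type <<e,<e,t>>,e>.
At [ξ δ] (required: <<e,<e,t>>,e>): δ is t, which is not a function with range <<e,<e,t>>,e>; hence ξ is the functor — type <t,<<e,<e,t>>,e>>.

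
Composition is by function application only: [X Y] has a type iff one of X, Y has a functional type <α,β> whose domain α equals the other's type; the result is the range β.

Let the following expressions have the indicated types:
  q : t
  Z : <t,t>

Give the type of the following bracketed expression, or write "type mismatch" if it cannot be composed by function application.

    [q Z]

[q Z]: <t,t> applied to t yields t.

t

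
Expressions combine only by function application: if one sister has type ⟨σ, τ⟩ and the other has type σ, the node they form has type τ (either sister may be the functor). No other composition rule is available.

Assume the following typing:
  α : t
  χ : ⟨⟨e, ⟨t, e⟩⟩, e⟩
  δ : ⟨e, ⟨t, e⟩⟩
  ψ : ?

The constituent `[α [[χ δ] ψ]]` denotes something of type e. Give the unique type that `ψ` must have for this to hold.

At [α [[χ δ] ψ]] (required: e): α is t, which is not a function with range e; hence [[χ δ] ψ] is the functor — type ⟨t, e⟩.
At [[χ δ] ψ] (required: ⟨t, e⟩): [χ δ] is e, which is not a function with range ⟨t, e⟩; hence ψ is the functor — type ⟨e, ⟨t, e⟩⟩.

⟨e, ⟨t, e⟩⟩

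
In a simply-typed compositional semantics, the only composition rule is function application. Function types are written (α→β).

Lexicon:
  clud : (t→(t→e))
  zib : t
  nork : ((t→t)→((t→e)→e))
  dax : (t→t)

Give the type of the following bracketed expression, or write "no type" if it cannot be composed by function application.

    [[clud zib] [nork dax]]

[clud zib] — clud of type (t→(t→e)) combines with zib of type t: type (t→e).
[nork dax] — nork of type ((t→t)→((t→e)→e)) combines with dax of type (t→t): type ((t→e)→e).
[[clud zib] [nork dax]] — [nork dax] of type ((t→e)→e) combines with [clud zib] of type (t→e): type e.

e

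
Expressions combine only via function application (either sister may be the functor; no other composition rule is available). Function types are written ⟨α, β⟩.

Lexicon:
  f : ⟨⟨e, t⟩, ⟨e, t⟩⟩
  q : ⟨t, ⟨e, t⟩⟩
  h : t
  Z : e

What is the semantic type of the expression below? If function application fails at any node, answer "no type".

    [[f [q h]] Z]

t

[q h]: ⟨t, ⟨e, t⟩⟩ applied to t yields ⟨e, t⟩.
[f [q h]]: ⟨⟨e, t⟩, ⟨e, t⟩⟩ applied to ⟨e, t⟩ yields ⟨e, t⟩.
[[f [q h]] Z]: ⟨e, t⟩ applied to e yields t.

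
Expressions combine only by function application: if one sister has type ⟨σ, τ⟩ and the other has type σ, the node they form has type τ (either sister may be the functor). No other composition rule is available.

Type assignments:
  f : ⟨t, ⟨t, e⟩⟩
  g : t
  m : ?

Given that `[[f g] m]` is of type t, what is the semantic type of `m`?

⟨⟨t, e⟩, t⟩

[[f g] m] must have type t. The sister [f g] has type ⟨t, e⟩; that is not a function onto t, so m must be the functor, of type ⟨⟨t, e⟩, t⟩.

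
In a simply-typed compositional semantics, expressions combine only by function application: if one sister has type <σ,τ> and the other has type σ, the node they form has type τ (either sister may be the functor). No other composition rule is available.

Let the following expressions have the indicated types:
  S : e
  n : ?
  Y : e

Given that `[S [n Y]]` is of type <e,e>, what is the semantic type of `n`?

<e,<e,<e,e>>>

For [S [n Y]] to have type <e,e> with S of type e, [n Y] must be the function: [n Y] : <e,<e,e>>.
For [n Y] to have type <e,<e,e>> with Y of type e, n must be the function: n : <e,<e,<e,e>>>.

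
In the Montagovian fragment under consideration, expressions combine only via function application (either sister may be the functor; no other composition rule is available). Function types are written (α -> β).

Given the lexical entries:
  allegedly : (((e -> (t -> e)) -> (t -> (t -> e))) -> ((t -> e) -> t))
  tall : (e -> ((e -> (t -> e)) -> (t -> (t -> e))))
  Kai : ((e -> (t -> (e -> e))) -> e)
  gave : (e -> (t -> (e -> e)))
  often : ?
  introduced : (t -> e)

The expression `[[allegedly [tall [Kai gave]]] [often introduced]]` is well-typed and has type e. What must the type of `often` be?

At [[allegedly [tall [Kai gave]]] [often introduced]] (required: e): [allegedly [tall [Kai gave]]] is ((t -> e) -> t), which is not a function with range e; hence [often introduced] is the functor — type (((t -> e) -> t) -> e).
At [often introduced] (required: (((t -> e) -> t) -> e)): introduced is (t -> e), which is not a function with range (((t -> e) -> t) -> e); hence often is the functor — type ((t -> e) -> (((t -> e) -> t) -> e)).

((t -> e) -> (((t -> e) -> t) -> e))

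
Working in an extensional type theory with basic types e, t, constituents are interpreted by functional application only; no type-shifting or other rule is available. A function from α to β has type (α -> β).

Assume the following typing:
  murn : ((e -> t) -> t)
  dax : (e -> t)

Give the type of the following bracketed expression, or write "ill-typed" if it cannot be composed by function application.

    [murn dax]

At [murn dax], murn : ((e -> t) -> t) takes dax : (e -> t), giving t.

t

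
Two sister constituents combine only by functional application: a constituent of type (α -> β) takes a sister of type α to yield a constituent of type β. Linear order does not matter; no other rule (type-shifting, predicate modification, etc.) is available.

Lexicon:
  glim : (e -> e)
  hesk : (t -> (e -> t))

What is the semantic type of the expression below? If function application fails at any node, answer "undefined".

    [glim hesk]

[glim hesk]: (e -> e) with (t -> (e -> t)) — neither is a function whose domain matches the other; composition fails here.

undefined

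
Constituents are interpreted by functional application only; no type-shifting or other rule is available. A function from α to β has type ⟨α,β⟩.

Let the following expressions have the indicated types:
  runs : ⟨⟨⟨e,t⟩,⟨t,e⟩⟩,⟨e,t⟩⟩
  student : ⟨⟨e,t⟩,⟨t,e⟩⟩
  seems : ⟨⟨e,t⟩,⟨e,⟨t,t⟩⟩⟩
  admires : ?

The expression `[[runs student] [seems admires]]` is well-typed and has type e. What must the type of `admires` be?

⟨⟨⟨e,t⟩,⟨e,⟨t,t⟩⟩⟩,⟨⟨e,t⟩,e⟩⟩

At [[runs student] [seems admires]] (required: e): [runs student] is ⟨e,t⟩, which is not a function with range e; hence [seems admires] is the functor — type ⟨⟨e,t⟩,e⟩.
At [seems admires] (required: ⟨⟨e,t⟩,e⟩): seems is ⟨⟨e,t⟩,⟨e,⟨t,t⟩⟩⟩, which is not a function with range ⟨⟨e,t⟩,e⟩; hence admires is the functor — type ⟨⟨⟨e,t⟩,⟨e,⟨t,t⟩⟩⟩,⟨⟨e,t⟩,e⟩⟩.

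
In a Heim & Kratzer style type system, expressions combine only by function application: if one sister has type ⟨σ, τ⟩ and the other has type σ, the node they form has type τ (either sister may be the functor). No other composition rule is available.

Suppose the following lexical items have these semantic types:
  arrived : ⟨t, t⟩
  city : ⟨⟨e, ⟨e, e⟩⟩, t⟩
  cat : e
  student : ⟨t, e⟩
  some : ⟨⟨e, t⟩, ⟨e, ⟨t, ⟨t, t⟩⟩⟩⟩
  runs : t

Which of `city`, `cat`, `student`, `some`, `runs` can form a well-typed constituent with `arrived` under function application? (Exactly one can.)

city : ⟨⟨e, ⟨e, e⟩⟩, t⟩ — arrived needs t; city needs ⟨e, ⟨e, e⟩⟩; neither fits.
cat : e — arrived needs t; cat needs nothing (atomic); neither fits.
student : ⟨t, e⟩ — arrived needs t; student needs t; neither fits.
some : ⟨⟨e, t⟩, ⟨e, ⟨t, ⟨t, t⟩⟩⟩⟩ — arrived needs t; some needs ⟨e, t⟩; neither fits.
runs — combines: arrived : ⟨t, t⟩ takes runs : t as argument, giving t.

runs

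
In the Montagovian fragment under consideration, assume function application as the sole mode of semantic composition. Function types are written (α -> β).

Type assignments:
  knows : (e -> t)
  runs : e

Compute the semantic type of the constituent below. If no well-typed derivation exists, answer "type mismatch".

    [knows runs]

[knows runs]: knows is (e -> t), runs is e; result t.

t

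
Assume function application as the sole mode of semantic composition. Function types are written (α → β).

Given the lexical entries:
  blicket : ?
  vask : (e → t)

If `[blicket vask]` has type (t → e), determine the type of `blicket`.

For [blicket vask] to have type (t → e) with vask of type (e → t), blicket must be the function: blicket : ((e → t) → (t → e)).

((e → t) → (t → e))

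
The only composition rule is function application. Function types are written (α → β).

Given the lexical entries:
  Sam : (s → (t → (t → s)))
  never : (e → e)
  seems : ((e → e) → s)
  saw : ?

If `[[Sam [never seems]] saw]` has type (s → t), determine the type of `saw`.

((t → (t → s)) → (s → t))

For [[Sam [never seems]] saw] to have type (s → t) with [Sam [never seems]] of type (t → (t → s)), saw must be the function: saw : ((t → (t → s)) → (s → t)).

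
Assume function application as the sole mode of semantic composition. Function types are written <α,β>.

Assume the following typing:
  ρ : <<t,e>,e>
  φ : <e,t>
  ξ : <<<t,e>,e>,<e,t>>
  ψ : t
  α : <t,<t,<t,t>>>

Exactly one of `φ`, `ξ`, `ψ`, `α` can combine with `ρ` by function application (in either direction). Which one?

ξ

φ : <e,t> — ρ needs <t,e>; φ needs e; neither fits.
ξ — combines: ξ : <<<t,e>,e>,<e,t>> takes ρ : <<t,e>,e> as argument, giving <e,t>.
ψ : t — ρ needs <t,e>; ψ needs nothing (atomic); neither fits.
α : <t,<t,<t,t>>> — ρ needs <t,e>; α needs t; neither fits.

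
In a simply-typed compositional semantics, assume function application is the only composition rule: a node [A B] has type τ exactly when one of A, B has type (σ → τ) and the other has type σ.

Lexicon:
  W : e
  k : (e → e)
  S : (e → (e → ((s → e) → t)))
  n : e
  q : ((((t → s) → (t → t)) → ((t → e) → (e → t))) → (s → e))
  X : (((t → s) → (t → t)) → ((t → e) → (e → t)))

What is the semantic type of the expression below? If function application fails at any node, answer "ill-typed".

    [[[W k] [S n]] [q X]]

t

[W k]: (e → e) applied to e yields e.
[S n]: (e → (e → ((s → e) → t))) applied to e yields (e → ((s → e) → t)).
[[W k] [S n]]: (e → ((s → e) → t)) applied to e yields ((s → e) → t).
[q X]: ((((t → s) → (t → t)) → ((t → e) → (e → t))) → (s → e)) applied to (((t → s) → (t → t)) → ((t → e) → (e → t))) yields (s → e).
[[[W k] [S n]] [q X]]: ((s → e) → t) applied to (s → e) yields t.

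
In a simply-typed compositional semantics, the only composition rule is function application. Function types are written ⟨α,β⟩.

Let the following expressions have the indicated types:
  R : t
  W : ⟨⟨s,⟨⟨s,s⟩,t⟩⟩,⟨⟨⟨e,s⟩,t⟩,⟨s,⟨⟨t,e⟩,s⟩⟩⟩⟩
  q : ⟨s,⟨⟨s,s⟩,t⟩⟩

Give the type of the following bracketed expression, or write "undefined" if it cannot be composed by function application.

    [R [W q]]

[W q] — W of type ⟨⟨s,⟨⟨s,s⟩,t⟩⟩,⟨⟨⟨e,s⟩,t⟩,⟨s,⟨⟨t,e⟩,s⟩⟩⟩⟩ combines with q of type ⟨s,⟨⟨s,s⟩,t⟩⟩: type ⟨⟨⟨e,s⟩,t⟩,⟨s,⟨⟨t,e⟩,s⟩⟩⟩.
At [R [W q]]: neither t nor ⟨⟨⟨e,s⟩,t⟩,⟨s,⟨⟨t,e⟩,s⟩⟩⟩ can take the other as argument; the node is ill-typed.

undefined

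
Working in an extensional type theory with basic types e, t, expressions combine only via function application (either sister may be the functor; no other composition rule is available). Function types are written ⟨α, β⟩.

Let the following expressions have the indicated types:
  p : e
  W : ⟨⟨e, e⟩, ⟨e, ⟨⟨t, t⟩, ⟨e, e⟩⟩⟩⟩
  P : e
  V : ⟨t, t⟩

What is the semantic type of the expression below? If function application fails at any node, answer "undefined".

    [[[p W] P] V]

undefined

[p W]: e and ⟨⟨e, e⟩, ⟨e, ⟨⟨t, t⟩, ⟨e, e⟩⟩⟩⟩ cannot combine by function application — type clash.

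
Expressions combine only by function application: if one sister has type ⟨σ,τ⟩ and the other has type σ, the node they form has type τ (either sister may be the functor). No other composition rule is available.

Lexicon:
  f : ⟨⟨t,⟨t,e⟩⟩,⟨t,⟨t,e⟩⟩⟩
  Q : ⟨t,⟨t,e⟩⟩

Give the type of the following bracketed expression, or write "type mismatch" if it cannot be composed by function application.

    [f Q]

[f Q]: functor f : ⟨⟨t,⟨t,e⟩⟩,⟨t,⟨t,e⟩⟩⟩, argument Q : ⟨t,⟨t,e⟩⟩; result ⟨t,⟨t,e⟩⟩.

⟨t,⟨t,e⟩⟩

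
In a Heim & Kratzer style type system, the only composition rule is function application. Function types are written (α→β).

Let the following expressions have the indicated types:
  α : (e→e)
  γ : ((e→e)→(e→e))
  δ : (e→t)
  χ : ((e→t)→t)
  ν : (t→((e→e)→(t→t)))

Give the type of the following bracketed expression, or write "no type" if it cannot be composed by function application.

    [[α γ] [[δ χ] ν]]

(t→t)

[α γ]: ((e→e)→(e→e)) applied to (e→e) yields (e→e).
[δ χ]: ((e→t)→t) applied to (e→t) yields t.
[[δ χ] ν]: (t→((e→e)→(t→t))) applied to t yields ((e→e)→(t→t)).
[[α γ] [[δ χ] ν]]: ((e→e)→(t→t)) applied to (e→e) yields (t→t).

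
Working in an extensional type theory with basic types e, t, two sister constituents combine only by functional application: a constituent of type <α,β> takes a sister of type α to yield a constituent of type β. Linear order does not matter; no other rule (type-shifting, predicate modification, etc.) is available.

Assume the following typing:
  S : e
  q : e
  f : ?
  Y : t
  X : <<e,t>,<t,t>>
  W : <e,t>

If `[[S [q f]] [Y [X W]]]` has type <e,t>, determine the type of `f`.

[[S [q f]] [Y [X W]]] must have type <e,t>. The sister [Y [X W]] has type t; that is not a function onto <e,t>, so [S [q f]] must be the functor, of type <t,<e,t>>.
[S [q f]] must have type <t,<e,t>>. The sister S has type e; that is not a function onto <t,<e,t>>, so [q f] must be the functor, of type <e,<t,<e,t>>>.
[q f] must have type <e,<t,<e,t>>>. The sister q has type e; that is not a function onto <e,<t,<e,t>>>, so f must be the functor, of type <e,<e,<t,<e,t>>>>.

<e,<e,<t,<e,t>>>>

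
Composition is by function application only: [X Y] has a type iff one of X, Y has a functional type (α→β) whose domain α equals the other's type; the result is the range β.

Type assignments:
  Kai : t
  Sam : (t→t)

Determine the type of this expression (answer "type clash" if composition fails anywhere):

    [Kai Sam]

t

[Kai Sam]: (t→t) applied to t yields t.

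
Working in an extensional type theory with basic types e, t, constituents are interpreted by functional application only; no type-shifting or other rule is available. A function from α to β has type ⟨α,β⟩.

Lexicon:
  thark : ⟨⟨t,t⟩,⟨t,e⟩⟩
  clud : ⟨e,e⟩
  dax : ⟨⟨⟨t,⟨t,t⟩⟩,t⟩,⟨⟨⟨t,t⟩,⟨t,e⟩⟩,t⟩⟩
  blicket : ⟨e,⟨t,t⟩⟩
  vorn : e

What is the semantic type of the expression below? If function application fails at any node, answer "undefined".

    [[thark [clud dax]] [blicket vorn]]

undefined

[clud dax]: ⟨e,e⟩ with ⟨⟨⟨t,⟨t,t⟩⟩,t⟩,⟨⟨⟨t,t⟩,⟨t,e⟩⟩,t⟩⟩ — neither is a function whose domain matches the other; composition fails here.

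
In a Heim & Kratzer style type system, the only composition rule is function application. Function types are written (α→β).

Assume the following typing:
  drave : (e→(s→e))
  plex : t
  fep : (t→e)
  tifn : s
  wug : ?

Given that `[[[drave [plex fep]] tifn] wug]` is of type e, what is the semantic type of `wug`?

For [[[drave [plex fep]] tifn] wug] to have type e with [[drave [plex fep]] tifn] of type e, wug must be the function: wug : (e→e).

(e→e)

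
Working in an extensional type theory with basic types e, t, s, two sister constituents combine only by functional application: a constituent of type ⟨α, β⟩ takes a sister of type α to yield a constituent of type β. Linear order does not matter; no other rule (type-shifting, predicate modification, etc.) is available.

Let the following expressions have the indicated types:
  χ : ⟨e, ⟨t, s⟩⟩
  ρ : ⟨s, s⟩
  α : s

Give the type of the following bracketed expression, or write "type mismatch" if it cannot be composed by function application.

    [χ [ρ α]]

type mismatch

[ρ α]: ρ is ⟨s, s⟩, α is s; result s.
[χ [ρ α]]: ⟨e, ⟨t, s⟩⟩ with s — neither is a function whose domain matches the other; composition fails here.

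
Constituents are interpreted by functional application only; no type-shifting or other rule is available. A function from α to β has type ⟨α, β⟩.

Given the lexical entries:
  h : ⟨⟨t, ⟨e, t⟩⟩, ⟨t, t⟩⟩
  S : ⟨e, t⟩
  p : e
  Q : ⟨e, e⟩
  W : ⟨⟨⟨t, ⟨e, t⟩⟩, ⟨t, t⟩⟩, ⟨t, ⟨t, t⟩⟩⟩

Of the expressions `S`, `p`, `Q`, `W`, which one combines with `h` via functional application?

S : ⟨e, t⟩ — no; h wants ⟨t, ⟨e, t⟩⟩, and S wants e.
p : e — no; h wants ⟨t, ⟨e, t⟩⟩, and p wants nothing (atomic).
Q : ⟨e, e⟩ — no; h wants ⟨t, ⟨e, t⟩⟩, and Q wants e.
W — combines: W : ⟨⟨⟨t, ⟨e, t⟩⟩, ⟨t, t⟩⟩, ⟨t, ⟨t, t⟩⟩⟩ takes h : ⟨⟨t, ⟨e, t⟩⟩, ⟨t, t⟩⟩ as argument, giving ⟨t, ⟨t, t⟩⟩.

W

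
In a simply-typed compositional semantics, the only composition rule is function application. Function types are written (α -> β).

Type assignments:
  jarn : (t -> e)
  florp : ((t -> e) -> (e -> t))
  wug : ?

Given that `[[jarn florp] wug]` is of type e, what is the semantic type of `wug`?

((e -> t) -> e)

[[jarn florp] wug] is required to be e. [jarn florp] : (e -> t) cannot yield e as functor, so wug : ((e -> t) -> e).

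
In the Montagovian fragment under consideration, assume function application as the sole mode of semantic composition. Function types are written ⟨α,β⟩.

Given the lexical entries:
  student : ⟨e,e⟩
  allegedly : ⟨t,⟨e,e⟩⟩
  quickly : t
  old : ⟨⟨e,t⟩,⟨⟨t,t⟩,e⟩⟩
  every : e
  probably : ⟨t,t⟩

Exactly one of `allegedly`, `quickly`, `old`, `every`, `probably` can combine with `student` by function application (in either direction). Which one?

every

allegedly : ⟨t,⟨e,e⟩⟩ — student needs e; allegedly needs t; neither fits.
quickly : t — student needs e; quickly needs nothing (atomic); neither fits.
old : ⟨⟨e,t⟩,⟨⟨t,t⟩,e⟩⟩ — student needs e; old needs ⟨e,t⟩; neither fits.
every — combines: student : ⟨e,e⟩ takes every : e as argument, giving e.
probably : ⟨t,t⟩ — student needs e; probably needs t; neither fits.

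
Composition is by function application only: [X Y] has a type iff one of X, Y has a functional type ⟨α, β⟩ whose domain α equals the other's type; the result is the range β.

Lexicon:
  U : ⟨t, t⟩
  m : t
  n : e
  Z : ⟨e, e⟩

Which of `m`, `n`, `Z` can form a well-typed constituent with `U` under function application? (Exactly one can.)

m

m — combines: U : ⟨t, t⟩ takes m : t as argument, giving t.
n : e — neither side's domain matches the other.
Z : ⟨e, e⟩ — neither side's domain matches the other.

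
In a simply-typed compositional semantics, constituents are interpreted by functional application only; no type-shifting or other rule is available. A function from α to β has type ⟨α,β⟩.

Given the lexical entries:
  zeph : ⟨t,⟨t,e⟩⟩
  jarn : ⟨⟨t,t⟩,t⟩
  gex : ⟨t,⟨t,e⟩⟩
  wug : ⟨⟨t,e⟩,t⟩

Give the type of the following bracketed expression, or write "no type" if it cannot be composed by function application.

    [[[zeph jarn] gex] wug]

no type

[zeph jarn]: ⟨t,⟨t,e⟩⟩ and ⟨⟨t,t⟩,t⟩ cannot combine by function application — type clash.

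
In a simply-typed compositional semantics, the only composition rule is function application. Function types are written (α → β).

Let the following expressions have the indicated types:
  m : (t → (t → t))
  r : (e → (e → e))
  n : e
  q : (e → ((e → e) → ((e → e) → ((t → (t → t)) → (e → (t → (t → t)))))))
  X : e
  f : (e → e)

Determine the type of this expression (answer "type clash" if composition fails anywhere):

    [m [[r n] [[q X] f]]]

At [r n], r : (e → (e → e)) takes n : e, giving (e → e).
At [q X], q : (e → ((e → e) → ((e → e) → ((t → (t → t)) → (e → (t → (t → t))))))) takes X : e, giving ((e → e) → ((e → e) → ((t → (t → t)) → (e → (t → (t → t)))))).
At [[q X] f], [q X] : ((e → e) → ((e → e) → ((t → (t → t)) → (e → (t → (t → t)))))) takes f : (e → e), giving ((e → e) → ((t → (t → t)) → (e → (t → (t → t))))).
At [[r n] [[q X] f]], [[q X] f] : ((e → e) → ((t → (t → t)) → (e → (t → (t → t))))) takes [r n] : (e → e), giving ((t → (t → t)) → (e → (t → (t → t)))).
At [m [[r n] [[q X] f]]], [[r n] [[q X] f]] : ((t → (t → t)) → (e → (t → (t → t)))) takes m : (t → (t → t)), giving (e → (t → (t → t))).

(e → (t → (t → t)))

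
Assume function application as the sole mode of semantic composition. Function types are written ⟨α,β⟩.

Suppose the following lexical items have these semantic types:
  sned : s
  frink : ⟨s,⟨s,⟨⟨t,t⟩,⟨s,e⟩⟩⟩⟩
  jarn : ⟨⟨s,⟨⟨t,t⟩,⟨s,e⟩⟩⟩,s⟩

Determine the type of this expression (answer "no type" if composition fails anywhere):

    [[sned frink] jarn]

s

[sned frink]: functor frink : ⟨s,⟨s,⟨⟨t,t⟩,⟨s,e⟩⟩⟩⟩, argument sned : s; result ⟨s,⟨⟨t,t⟩,⟨s,e⟩⟩⟩.
[[sned frink] jarn]: functor jarn : ⟨⟨s,⟨⟨t,t⟩,⟨s,e⟩⟩⟩,s⟩, argument [sned frink] : ⟨s,⟨⟨t,t⟩,⟨s,e⟩⟩⟩; result s.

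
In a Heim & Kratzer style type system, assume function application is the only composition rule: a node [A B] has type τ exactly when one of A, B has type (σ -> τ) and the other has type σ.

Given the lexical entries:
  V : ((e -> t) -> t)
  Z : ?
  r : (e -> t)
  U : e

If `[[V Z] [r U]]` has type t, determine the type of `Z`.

[[V Z] [r U]] is required to be t. [r U] : t cannot yield t as functor, so [V Z] : (t -> t).
[V Z] is required to be (t -> t). V : ((e -> t) -> t) cannot yield (t -> t) as functor, so Z : (((e -> t) -> t) -> (t -> t)).

(((e -> t) -> t) -> (t -> t))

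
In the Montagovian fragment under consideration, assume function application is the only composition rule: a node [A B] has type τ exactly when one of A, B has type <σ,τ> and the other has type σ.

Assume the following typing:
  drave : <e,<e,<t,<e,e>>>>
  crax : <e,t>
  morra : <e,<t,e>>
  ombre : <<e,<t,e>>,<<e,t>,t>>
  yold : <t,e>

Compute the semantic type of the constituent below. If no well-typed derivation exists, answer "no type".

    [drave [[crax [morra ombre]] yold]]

At [morra ombre], ombre : <<e,<t,e>>,<<e,t>,t>> takes morra : <e,<t,e>>, giving <<e,t>,t>.
At [crax [morra ombre]], [morra ombre] : <<e,t>,t> takes crax : <e,t>, giving t.
At [[crax [morra ombre]] yold], yold : <t,e> takes [crax [morra ombre]] : t, giving e.
At [drave [[crax [morra ombre]] yold]], drave : <e,<e,<t,<e,e>>>> takes [[crax [morra ombre]] yold] : e, giving <e,<t,<e,e>>>.

<e,<t,<e,e>>>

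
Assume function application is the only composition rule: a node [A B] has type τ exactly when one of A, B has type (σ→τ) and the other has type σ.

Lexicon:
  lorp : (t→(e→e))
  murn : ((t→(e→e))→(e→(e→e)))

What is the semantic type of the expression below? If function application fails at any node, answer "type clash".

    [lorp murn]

(e→(e→e))

[lorp murn]: ((t→(e→e))→(e→(e→e))) applied to (t→(e→e)) yields (e→(e→e)).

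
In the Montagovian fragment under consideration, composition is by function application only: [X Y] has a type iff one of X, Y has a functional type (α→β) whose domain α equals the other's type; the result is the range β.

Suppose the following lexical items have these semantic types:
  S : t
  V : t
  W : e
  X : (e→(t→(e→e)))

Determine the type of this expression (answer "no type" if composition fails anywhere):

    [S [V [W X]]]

[W X] — X of type (e→(t→(e→e))) combines with W of type e: type (t→(e→e)).
[V [W X]] — [W X] of type (t→(e→e)) combines with V of type t: type (e→e).
[S [V [W X]]]: t and (e→e) cannot combine by function application — type clash.

no type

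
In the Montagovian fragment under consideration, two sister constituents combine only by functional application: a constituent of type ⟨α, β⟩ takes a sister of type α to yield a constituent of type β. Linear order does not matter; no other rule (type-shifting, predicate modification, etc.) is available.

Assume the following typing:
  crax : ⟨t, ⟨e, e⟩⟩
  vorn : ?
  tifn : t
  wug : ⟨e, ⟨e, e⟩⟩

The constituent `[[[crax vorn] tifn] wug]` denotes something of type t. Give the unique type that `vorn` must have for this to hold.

At [[[crax vorn] tifn] wug] (required: t): wug is ⟨e, ⟨e, e⟩⟩, which is not a function with range t; hence [[crax vorn] tifn] is the functor — type ⟨⟨e, ⟨e, e⟩⟩, t⟩.
At [[crax vorn] tifn] (required: ⟨⟨e, ⟨e, e⟩⟩, t⟩): tifn is t, which is not a function with range ⟨⟨e, ⟨e, e⟩⟩, t⟩; hence [crax vorn] is the functor — type ⟨t, ⟨⟨e, ⟨e, e⟩⟩, t⟩⟩.
At [crax vorn] (required: ⟨t, ⟨⟨e, ⟨e, e⟩⟩, t⟩⟩): crax is ⟨t, ⟨e, e⟩⟩, which is not a function with range ⟨t, ⟨⟨e, ⟨e, e⟩⟩, t⟩⟩; hence vorn is the functor — type ⟨⟨t, ⟨e, e⟩⟩, ⟨t, ⟨⟨e, ⟨e, e⟩⟩, t⟩⟩⟩.

⟨⟨t, ⟨e, e⟩⟩, ⟨t, ⟨⟨e, ⟨e, e⟩⟩, t⟩⟩⟩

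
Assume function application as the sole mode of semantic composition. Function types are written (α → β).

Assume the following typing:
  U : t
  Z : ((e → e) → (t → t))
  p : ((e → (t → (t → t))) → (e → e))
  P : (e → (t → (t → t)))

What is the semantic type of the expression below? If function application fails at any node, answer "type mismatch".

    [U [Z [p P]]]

t

[p P]: functor p : ((e → (t → (t → t))) → (e → e)), argument P : (e → (t → (t → t))); result (e → e).
[Z [p P]]: functor Z : ((e → e) → (t → t)), argument [p P] : (e → e); result (t → t).
[U [Z [p P]]]: functor [Z [p P]] : (t → t), argument U : t; result t.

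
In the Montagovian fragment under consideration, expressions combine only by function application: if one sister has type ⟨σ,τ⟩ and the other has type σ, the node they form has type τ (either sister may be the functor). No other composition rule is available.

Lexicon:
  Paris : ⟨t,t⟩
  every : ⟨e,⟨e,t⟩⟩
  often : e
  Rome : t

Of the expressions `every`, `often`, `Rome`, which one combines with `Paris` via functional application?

Rome

every : ⟨e,⟨e,t⟩⟩ — no; Paris wants t, and every wants e.
often : e — no; Paris wants t, and often wants nothing (atomic).
Rome — combines: Paris : ⟨t,t⟩ takes Rome : t as argument, giving t.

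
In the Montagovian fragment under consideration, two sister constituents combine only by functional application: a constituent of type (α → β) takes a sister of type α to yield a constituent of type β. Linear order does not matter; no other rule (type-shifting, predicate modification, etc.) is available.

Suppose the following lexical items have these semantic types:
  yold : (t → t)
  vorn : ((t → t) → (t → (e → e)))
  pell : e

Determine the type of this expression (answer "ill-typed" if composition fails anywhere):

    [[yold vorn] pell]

ill-typed

At [yold vorn], vorn : ((t → t) → (t → (e → e))) takes yold : (t → t), giving (t → (e → e)).
[[yold vorn] pell]: (t → (e → e)) and e cannot combine by function application — type clash.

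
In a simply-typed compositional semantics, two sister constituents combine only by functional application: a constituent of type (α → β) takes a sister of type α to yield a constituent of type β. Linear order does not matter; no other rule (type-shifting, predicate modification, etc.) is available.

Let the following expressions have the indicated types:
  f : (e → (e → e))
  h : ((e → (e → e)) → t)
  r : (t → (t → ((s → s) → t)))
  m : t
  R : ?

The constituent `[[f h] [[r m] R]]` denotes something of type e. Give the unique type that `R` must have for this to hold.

((t → ((s → s) → t)) → (t → e))

[[f h] [[r m] R]] is required to be e. [f h] : t cannot yield e as functor, so [[r m] R] : (t → e).
[[r m] R] is required to be (t → e). [r m] : (t → ((s → s) → t)) cannot yield (t → e) as functor, so R : ((t → ((s → s) → t)) → (t → e)).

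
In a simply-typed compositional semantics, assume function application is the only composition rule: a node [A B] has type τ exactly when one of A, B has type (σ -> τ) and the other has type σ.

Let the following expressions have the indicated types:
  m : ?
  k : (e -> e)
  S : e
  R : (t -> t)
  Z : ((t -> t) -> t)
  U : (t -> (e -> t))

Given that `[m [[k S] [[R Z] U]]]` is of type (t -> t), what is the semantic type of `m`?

(t -> (t -> t))

[m [[k S] [[R Z] U]]] is required to be (t -> t). [[k S] [[R Z] U]] : t cannot yield (t -> t) as functor, so m : (t -> (t -> t)).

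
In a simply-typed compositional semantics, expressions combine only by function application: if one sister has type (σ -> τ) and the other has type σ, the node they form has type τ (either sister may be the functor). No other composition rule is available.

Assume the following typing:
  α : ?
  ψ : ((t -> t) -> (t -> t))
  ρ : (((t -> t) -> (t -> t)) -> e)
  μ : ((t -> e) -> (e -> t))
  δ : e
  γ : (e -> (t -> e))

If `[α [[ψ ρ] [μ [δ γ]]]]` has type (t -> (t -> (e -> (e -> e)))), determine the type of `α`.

[α [[ψ ρ] [μ [δ γ]]]] is required to be (t -> (t -> (e -> (e -> e)))). [[ψ ρ] [μ [δ γ]]] : t cannot yield (t -> (t -> (e -> (e -> e)))) as functor, so α : (t -> (t -> (t -> (e -> (e -> e))))).

(t -> (t -> (t -> (e -> (e -> e)))))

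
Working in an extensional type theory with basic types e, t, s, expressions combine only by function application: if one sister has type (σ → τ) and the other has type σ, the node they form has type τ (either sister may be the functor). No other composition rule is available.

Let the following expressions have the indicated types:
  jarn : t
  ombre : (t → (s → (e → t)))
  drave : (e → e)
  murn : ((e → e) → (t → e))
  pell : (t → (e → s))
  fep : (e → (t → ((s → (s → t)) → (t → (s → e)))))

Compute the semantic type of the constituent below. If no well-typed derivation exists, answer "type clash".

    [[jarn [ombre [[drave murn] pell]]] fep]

[drave murn]: murn is ((e → e) → (t → e)), drave is (e → e); result (t → e).
[[drave murn] pell]: (t → e) with (t → (e → s)) — neither is a function whose domain matches the other; composition fails here.

type clash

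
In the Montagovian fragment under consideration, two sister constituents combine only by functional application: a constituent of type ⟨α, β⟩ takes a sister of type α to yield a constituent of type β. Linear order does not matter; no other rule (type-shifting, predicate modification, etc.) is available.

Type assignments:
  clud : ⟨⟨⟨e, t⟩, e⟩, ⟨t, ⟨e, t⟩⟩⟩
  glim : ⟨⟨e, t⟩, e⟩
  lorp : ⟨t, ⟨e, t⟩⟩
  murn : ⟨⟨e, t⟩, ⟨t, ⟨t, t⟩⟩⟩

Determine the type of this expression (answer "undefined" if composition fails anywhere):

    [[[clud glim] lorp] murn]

undefined

[clud glim]: functor clud : ⟨⟨⟨e, t⟩, e⟩, ⟨t, ⟨e, t⟩⟩⟩, argument glim : ⟨⟨e, t⟩, e⟩; result ⟨t, ⟨e, t⟩⟩.
[[clud glim] lorp]: ⟨t, ⟨e, t⟩⟩ and ⟨t, ⟨e, t⟩⟩ cannot combine by function application — type clash.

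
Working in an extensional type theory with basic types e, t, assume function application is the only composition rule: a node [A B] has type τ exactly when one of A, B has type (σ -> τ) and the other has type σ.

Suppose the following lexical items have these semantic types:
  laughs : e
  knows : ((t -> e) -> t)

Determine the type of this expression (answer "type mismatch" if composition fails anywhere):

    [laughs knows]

type mismatch

[laughs knows]: e and ((t -> e) -> t) cannot combine by function application — type clash.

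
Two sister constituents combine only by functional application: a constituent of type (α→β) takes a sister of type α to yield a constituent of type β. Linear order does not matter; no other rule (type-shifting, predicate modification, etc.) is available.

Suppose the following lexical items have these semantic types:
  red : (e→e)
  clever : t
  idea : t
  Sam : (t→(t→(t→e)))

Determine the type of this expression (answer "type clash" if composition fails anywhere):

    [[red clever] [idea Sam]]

[red clever]: (e→e) and t cannot combine by function application — type clash.

type clash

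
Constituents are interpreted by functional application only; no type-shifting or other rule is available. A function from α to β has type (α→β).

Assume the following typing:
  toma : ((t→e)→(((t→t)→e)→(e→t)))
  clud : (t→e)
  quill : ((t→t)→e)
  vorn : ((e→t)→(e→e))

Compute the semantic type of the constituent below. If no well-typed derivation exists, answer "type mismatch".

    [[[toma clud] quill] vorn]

At [toma clud], toma : ((t→e)→(((t→t)→e)→(e→t))) takes clud : (t→e), giving (((t→t)→e)→(e→t)).
At [[toma clud] quill], [toma clud] : (((t→t)→e)→(e→t)) takes quill : ((t→t)→e), giving (e→t).
At [[[toma clud] quill] vorn], vorn : ((e→t)→(e→e)) takes [[toma clud] quill] : (e→t), giving (e→e).

(e→e)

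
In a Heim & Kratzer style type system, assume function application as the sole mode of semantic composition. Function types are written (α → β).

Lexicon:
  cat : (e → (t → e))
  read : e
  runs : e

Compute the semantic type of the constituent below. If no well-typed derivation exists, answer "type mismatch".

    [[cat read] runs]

type mismatch

At [cat read], cat : (e → (t → e)) takes read : e, giving (t → e).
[[cat read] runs]: (t → e) with e — neither is a function whose domain matches the other; composition fails here.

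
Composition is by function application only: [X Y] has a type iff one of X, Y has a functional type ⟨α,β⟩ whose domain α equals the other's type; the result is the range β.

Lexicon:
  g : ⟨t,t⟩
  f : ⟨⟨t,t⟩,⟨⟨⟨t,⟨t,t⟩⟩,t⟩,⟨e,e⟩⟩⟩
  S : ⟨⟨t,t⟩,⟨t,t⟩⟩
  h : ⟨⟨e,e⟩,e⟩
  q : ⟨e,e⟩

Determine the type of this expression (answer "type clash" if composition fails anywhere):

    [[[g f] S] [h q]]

type clash

[g f]: f is ⟨⟨t,t⟩,⟨⟨⟨t,⟨t,t⟩⟩,t⟩,⟨e,e⟩⟩⟩, g is ⟨t,t⟩; result ⟨⟨⟨t,⟨t,t⟩⟩,t⟩,⟨e,e⟩⟩.
[[g f] S]: ⟨⟨⟨t,⟨t,t⟩⟩,t⟩,⟨e,e⟩⟩ with ⟨⟨t,t⟩,⟨t,t⟩⟩ — neither is a function whose domain matches the other; composition fails here.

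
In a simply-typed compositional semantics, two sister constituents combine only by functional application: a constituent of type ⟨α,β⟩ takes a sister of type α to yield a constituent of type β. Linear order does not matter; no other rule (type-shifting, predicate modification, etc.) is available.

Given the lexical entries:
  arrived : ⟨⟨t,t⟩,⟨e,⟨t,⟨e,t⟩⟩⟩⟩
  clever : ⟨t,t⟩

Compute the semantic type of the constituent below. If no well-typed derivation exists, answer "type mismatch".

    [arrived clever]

At [arrived clever], arrived : ⟨⟨t,t⟩,⟨e,⟨t,⟨e,t⟩⟩⟩⟩ takes clever : ⟨t,t⟩, giving ⟨e,⟨t,⟨e,t⟩⟩⟩.

⟨e,⟨t,⟨e,t⟩⟩⟩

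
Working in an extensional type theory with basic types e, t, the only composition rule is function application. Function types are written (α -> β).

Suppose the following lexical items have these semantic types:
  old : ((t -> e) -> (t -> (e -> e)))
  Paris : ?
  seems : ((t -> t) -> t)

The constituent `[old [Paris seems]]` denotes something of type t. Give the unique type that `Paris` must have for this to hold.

For [old [Paris seems]] to have type t with old of type ((t -> e) -> (t -> (e -> e))), [Paris seems] must be the function: [Paris seems] : (((t -> e) -> (t -> (e -> e))) -> t).
For [Paris seems] to have type (((t -> e) -> (t -> (e -> e))) -> t) with seems of type ((t -> t) -> t), Paris must be the function: Paris : (((t -> t) -> t) -> (((t -> e) -> (t -> (e -> e))) -> t)).

(((t -> t) -> t) -> (((t -> e) -> (t -> (e -> e))) -> t))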